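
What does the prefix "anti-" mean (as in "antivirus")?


Prefix: anti-
Example: antivirus = anti- + virus
Meaning = against


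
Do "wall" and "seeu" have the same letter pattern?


Pattern of "wall": [0, 1, 2, 2]
Pattern of "seeu": [0, 1, 1, 2]
Patterns do not match
Same pattern = No


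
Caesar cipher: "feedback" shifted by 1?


Word: "feedback"
Shift: 1
Each letter → (letter + shift) mod 26:
  'f' (5) + 1 = 6 → 'g'
  'e' (4) + 1 = 5 → 'f'
  'e' (4) + 1 = 5 → 'f'
  'd' (3) + 1 = 4 → 'e'
  'b' (1) + 1 = 2 → 'c'
  'a' (0) + 1 = 1 → 'b'
  'c' (2) + 1 = 3 → 'd'
  'k' (10) + 1 = 11 → 'l'
Result = "gffecbdl"


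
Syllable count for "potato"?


Word: "potato"
Syllable breakdown: po · ta · to
Counting: 3 parts
= 3 syllables


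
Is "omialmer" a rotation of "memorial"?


Word: "memorial", Candidate: "omialmer"
Method: check if candidate is substring of word+word
"memorialmemorial" contains "omialmer"? No
Is rotation = No


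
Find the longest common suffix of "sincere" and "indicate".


Word 1: "sincere"
Word 2: "indicate"
Comparing from end:
  Pos -1: 'e' == 'e'
  Pos -2: 'r' != 't' (stop)
LCS = "e" (length 1)


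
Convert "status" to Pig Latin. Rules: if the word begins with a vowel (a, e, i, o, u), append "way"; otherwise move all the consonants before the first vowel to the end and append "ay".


Word: "status"
Starts with consonant(s) → move to end, add 'ay'
Consonant cluster: "st"
Pig Latin = "atusstay"


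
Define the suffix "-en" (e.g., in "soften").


Suffix: -en
As in: soften -> soft + -en
Meaning = to make / become


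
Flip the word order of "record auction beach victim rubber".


Original: "record auction beach victim rubber"
Words (1..n): record | auction | beach | victim | rubber
Reversed (n..1): rubber | victim | beach | auction | record
Result = "rubber victim beach auction record"


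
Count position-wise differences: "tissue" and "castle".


Comparing character by character (same length = 6):
  Pos 0: 't' vs 'c' !=
  Pos 1: 'i' vs 'a' !=
  Pos 2: 's' vs 's' =
  Pos 3: 's' vs 't' !=
  Pos 4: 'u' vs 'l' !=
  Pos 5: 'e' vs 'e' =
Hamming distance = 4


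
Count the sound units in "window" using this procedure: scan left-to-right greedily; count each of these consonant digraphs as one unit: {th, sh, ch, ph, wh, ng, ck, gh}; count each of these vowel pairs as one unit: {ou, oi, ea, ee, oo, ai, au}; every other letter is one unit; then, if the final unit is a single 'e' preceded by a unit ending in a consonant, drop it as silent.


Word: "window" (6 letters)
Left-to-right scan:
  [1] 'w' (letter)
  [2] 'i' (letter)
  [3] 'n' (letter)
  [4] 'd' (letter)
  [5] 'o' (letter)
  [6] 'w' (letter)
Units from scan: 6
Sound units = 6 units


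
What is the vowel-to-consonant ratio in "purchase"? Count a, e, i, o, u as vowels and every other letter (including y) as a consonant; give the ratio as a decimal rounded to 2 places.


Word: "purchase"
Vowels (a,e,i,o,u): 3
Consonants: 5
Ratio = 3/5
= 0.60


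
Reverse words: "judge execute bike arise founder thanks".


Original: "judge execute bike arise founder thanks"
Words (1..n): judge | execute | bike | arise | founder | thanks
Reversed (n..1): thanks | founder | arise | bike | execute | judge
Result = "thanks founder arise bike execute judge"


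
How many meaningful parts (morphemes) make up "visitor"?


Word: "visitor"
Morphemes: visit / -or
Each morpheme carries meaning
= 2 morphemes


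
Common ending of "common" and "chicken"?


Word 1: "common"
Word 2: "chicken"
Comparing from end:
  Pos -1: 'n' == 'n'
  Pos -2: 'o' != 'e' (stop)
LCS = "n" (length 1)


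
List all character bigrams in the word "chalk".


Word: "chalk" (length 5)
Number of bigrams = 5 - 2 + 1 = 4
  Position 0: "ch"
  Position 1: "ha"
  Position 2: "al"
  Position 3: "lk"
Bigrams = "ch", "ha", "al", "lk"


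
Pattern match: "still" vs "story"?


Pattern of "still": [0, 1, 2, 3, 3]
Pattern of "story": [0, 1, 2, 3, 4]
Patterns do not match
Same pattern = No


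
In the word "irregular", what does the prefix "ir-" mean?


Prefix: ir-
Example: irregular (ir- + regular)
Meaning = not


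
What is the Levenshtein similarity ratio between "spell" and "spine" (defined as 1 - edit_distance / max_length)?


Word 1: "spell" (length 5)
Word 2: "spine" (length 5)
One optimal edit sequence:
  1. keep 's'
  2. keep 'p'
  3. substitute 'e' -> 'i'  (+1)
  4. substitute 'l' -> 'n'  (+1)
  5. substitute 'l' -> 'e'  (+1)
Edit distance = 3
Max length = max(5, 5) = 5
Similarity = 1 - 3/5
= 0.4000


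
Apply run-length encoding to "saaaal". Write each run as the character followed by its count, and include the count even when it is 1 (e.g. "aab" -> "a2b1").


String: "saaaal"
Scanning for consecutive runs:
  's' x 1
  'a' x 4
  'l' x 1
RLE = "s1a4l1"


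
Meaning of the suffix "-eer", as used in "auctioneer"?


Suffix: -eer
Example: auctioneer = auction + -eer
Meaning = one who is concerned with


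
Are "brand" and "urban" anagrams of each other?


Word 1: "brand" → sorted: abdnr
Word 2: "urban" → sorted: abnru
Same letters? abdnr != abnru
Anagram = No


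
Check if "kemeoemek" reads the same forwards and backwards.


Word: "kemeoemek"
Reversed: "kemeoemek"
Forward == Backward? kemeoemek == kemeoemek
Palindrome = Yes


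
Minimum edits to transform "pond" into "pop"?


Word 1: "pond" (length 4)
Word 2: "pop" (length 3)
One optimal edit sequence (insert/delete/substitute each cost 1):
  1. keep 'p'
  2. keep 'o'
  3. delete 'n'  (+1)
  4. substitute 'd' -> 'p'  (+1)
Total edit operations: 2
Edit distance = 2


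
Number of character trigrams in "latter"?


Word: "latter" (length 6)
Number of 3-grams = length - 3 + 1 = 6 - 3 + 1
= 4


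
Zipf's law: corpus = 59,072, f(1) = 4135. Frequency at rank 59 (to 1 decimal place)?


Zipf's law: f(r) = f(1) / r
f(1) = 4135
f(59) = 4135 / 59
= 70.1 occurrences


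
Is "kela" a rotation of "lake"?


Word: "lake", Candidate: "kela"
Method: check if candidate is substring of word+word
"lakelake" contains "kela"? Yes
Is rotation = Yes


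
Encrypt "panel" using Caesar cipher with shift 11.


Word: "panel"
Shift: 11
Each letter → (letter + shift) mod 26:
  'p' (15) + 11 = 0 → 'a'
  'a' (0) + 11 = 11 → 'l'
  'n' (13) + 11 = 24 → 'y'
  'e' (4) + 11 = 15 → 'p'
  'l' (11) + 11 = 22 → 'w'
Result = "alypw"


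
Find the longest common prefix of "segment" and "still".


Word 1: "segment"
Word 2: "still"
Comparing from start:
  Pos 0: 's' == 's'
  Pos 1: 'e' != 't' (stop)
LCP = "s" (length 1)


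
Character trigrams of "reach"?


Word: "reach" (length 5)
Number of trigrams = 5 - 3 + 1 = 3
  Position 0: "rea"
  Position 1: "eac"
  Position 2: "ach"
Trigrams = "rea", "eac", "ach"


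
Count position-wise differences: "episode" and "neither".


Comparing character by character (same length = 7):
  Pos 0: 'e' vs 'n' !=
  Pos 1: 'p' vs 'e' !=
  Pos 2: 'i' vs 'i' =
  Pos 3: 's' vs 't' !=
  Pos 4: 'o' vs 'h' !=
  Pos 5: 'd' vs 'e' !=
  Pos 6: 'e' vs 'r' !=
Hamming distance = 6


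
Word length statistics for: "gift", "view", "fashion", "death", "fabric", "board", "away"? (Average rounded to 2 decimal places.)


Lengths: "gift"=4, "view"=4, "fashion"=7, "death"=5, "fabric"=6, "board"=5, "away"=4
Sum = 35, Count = 7
Average = 35/7 = 5.00
= avg=5.00, min=4, max=7


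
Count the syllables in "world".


Word: "world"
Syllable breakdown: world
Counting: 1 part
= 1 syllable


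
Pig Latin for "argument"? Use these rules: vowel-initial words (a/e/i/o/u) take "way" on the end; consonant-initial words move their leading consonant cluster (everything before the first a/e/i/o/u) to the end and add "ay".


Word: "argument"
Starts with vowel → add 'way'
Pig Latin = "argumentway"


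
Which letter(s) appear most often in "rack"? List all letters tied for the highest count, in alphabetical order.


Word: "rack"
Letter counts:
  'a': 1
  'c': 1
  'k': 1
  'r': 1
Maximum count = 1
Most frequent = 'a', 'c', 'k', 'r' (1 time each)


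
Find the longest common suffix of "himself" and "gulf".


Word 1: "himself"
Word 2: "gulf"
Comparing from end:
  Pos -1: 'f' == 'f'
  Pos -2: 'l' == 'l'
  Pos -3: 'e' != 'u' (stop)
LCS = "lf" (length 2)


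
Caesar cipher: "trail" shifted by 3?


Word: "trail"
Shift: 3
Each letter → (letter + shift) mod 26:
  't' (19) + 3 = 22 → 'w'
  'r' (17) + 3 = 20 → 'u'
  'a' (0) + 3 = 3 → 'd'
  'i' (8) + 3 = 11 → 'l'
  'l' (11) + 3 = 14 → 'o'
Result = "wudlo"


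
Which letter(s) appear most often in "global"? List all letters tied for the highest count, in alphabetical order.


Word: "global"
Letter counts:
  'a': 1
  'b': 1
  'g': 1
  'l': 2
  'o': 1
Maximum count = 2
Most frequent = 'l' (2 times each)


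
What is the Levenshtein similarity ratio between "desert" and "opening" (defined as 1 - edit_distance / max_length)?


Word 1: "desert" (length 6)
Word 2: "opening" (length 7)
One optimal edit sequence:
  1. insert 'o'  (+1)
  2. substitute 'd' -> 'p'  (+1)
  3. keep 'e'
  4. substitute 's' -> 'n'  (+1)
  5. substitute 'e' -> 'i'  (+1)
  6. substitute 'r' -> 'n'  (+1)
  7. substitute 't' -> 'g'  (+1)
Edit distance = 6
Max length = max(6, 7) = 7
Similarity = 1 - 6/7
= 0.1429


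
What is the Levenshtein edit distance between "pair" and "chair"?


Word 1: "pair" (length 4)
Word 2: "chair" (length 5)
One optimal edit sequence (insert/delete/substitute each cost 1):
  1. insert 'c'  (+1)
  2. substitute 'p' -> 'h'  (+1)
  3. keep 'a'
  4. keep 'i'
  5. keep 'r'
Total edit operations: 2
Edit distance = 2


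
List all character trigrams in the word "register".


Word: "register" (length 8)
Number of trigrams = 8 - 3 + 1 = 6
  Position 0: "reg"
  Position 1: "egi"
  Position 2: "gis"
  Position 3: "ist"
  Position 4: "ste"
  Position 5: "ter"
Trigrams = "reg", "egi", "gis", "ist", "ste", "ter"


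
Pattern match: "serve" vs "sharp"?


Pattern of "serve": [0, 1, 2, 3, 1]
Pattern of "sharp": [0, 1, 2, 3, 4]
Patterns do not match
Same pattern = No


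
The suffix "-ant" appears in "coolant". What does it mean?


Suffix: -ant
Example: coolant (cool + -ant)
Meaning = one who / that which


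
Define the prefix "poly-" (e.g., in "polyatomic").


Prefix: poly-
Example: polyatomic (poly- + atomic)
Meaning = many


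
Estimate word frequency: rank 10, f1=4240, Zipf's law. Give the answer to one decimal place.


Zipf's law: f(r) = f(1) / r
f(1) = 4240
f(10) = 4240 / 10
= 424.0 occurrences


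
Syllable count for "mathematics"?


Word: "mathematics"
Syllable breakdown: math | e | mat | ics
Counting: 4 parts
= 4 syllables


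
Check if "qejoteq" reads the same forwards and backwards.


Word: "qejoteq"
Reversed: "qetojeq"
Forward == Backward? qejoteq != qetojeq
Palindrome = No


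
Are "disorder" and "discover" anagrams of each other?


Word 1: "disorder" → sorted: ddeiorrs
Word 2: "discover" → sorted: cdeiorsv
Same letters? ddeiorrs != cdeiorsv
Anagram = No


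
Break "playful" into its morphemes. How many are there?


Word: "playful"
Morphemes: play + -ful
Each morpheme carries meaning
= 2 morphemes


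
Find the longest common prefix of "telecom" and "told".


Word 1: "telecom"
Word 2: "told"
Comparing from start:
  Pos 0: 't' == 't'
  Pos 1: 'e' != 'o' (stop)
LCP = "t" (length 1)


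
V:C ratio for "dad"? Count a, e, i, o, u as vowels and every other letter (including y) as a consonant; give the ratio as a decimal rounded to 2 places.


Word: "dad"
Vowels (a,e,i,o,u): 1
Consonants: 2
Ratio = 1/2
= 0.50


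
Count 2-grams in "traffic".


Word: "traffic" (length 7)
Number of 2-grams = length - 2 + 1 = 7 - 2 + 1
= 6


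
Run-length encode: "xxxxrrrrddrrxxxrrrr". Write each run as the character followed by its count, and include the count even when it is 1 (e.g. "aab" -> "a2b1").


String: "xxxxrrrrddrrxxxrrrr"
Scanning for consecutive runs:
  'x' x 4
  'r' x 4
  'd' x 2
  'r' x 2
  'x' x 3
  'r' x 4
RLE = "x4r4d2r2x3r4"


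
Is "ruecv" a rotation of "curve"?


Word: "curve", Candidate: "ruecv"
Method: check if candidate is substring of word+word
"curvecurve" contains "ruecv"? No
Is rotation = No


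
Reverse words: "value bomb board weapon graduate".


Original: "value bomb board weapon graduate"
Words (1..n): value | bomb | board | weapon | graduate
Reversed (n..1): graduate | weapon | board | bomb | value
Result = "graduate weapon board bomb value"


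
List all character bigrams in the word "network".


Word: "network" (length 7)
Number of bigrams = 7 - 2 + 1 = 6
  Position 0: "ne"
  Position 1: "et"
  Position 2: "tw"
  Position 3: "wo"
  Position 4: "or"
  Position 5: "rk"
Bigrams = "ne", "et", "tw", "wo", "or", "rk"


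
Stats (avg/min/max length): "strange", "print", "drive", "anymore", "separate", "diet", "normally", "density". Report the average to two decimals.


Lengths: "strange"=7, "print"=5, "drive"=5, "anymore"=7, "separate"=8, "diet"=4, "normally"=8, "density"=7
Sum = 51, Count = 8
Average = 51/8 = 6.38
= avg=6.38, min=4, max=8


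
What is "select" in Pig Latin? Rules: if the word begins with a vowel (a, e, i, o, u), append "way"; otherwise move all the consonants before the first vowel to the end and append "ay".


Word: "select"
Starts with consonant(s) → move to end, add 'ay'
Consonant cluster: "s"
Pig Latin = "electsay"


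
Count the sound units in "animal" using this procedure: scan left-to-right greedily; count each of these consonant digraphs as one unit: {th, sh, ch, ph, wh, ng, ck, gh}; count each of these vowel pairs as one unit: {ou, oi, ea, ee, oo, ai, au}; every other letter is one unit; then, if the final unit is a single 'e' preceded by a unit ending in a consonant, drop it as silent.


Word: "animal" (6 letters)
Left-to-right scan:
  [1] 'a' (letter)
  [2] 'n' (letter)
  [3] 'i' (letter)
  [4] 'm' (letter)
  [5] 'a' (letter)
  [6] 'l' (letter)
Units from scan: 6
Sound units = 6 units


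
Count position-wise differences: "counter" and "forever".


Comparing character by character (same length = 7):
  Pos 0: 'c' vs 'f' !=
  Pos 1: 'o' vs 'o' =
  Pos 2: 'u' vs 'r' !=
  Pos 3: 'n' vs 'e' !=
  Pos 4: 't' vs 'v' !=
  Pos 5: 'e' vs 'e' =
  Pos 6: 'r' vs 'r' =
Hamming distance = 4


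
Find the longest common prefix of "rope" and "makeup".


Word 1: "rope"
Word 2: "makeup"
Comparing from start:
  Pos 0: 'r' != 'm' (stop)
LCP = "" (length 0)


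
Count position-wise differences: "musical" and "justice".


Comparing character by character (same length = 7):
  Pos 0: 'm' vs 'j' !=
  Pos 1: 'u' vs 'u' =
  Pos 2: 's' vs 's' =
  Pos 3: 'i' vs 't' !=
  Pos 4: 'c' vs 'i' !=
  Pos 5: 'a' vs 'c' !=
  Pos 6: 'l' vs 'e' !=
Hamming distance = 5


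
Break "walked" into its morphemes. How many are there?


Word: "walked"
Morphemes: walk / -ed
Each morpheme carries meaning
= 2 morphemes


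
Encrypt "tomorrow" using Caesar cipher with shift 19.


Word: "tomorrow"
Shift: 19
Each letter → (letter + shift) mod 26:
  't' (19) + 19 = 12 → 'm'
  'o' (14) + 19 = 7 → 'h'
  'm' (12) + 19 = 5 → 'f'
  'o' (14) + 19 = 7 → 'h'
  'r' (17) + 19 = 10 → 'k'
  'r' (17) + 19 = 10 → 'k'
  'o' (14) + 19 = 7 → 'h'
  'w' (22) + 19 = 15 → 'p'
Result = "mhfhkkhp"


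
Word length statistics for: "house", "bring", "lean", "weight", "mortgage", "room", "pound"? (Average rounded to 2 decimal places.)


Lengths: "house"=5, "bring"=5, "lean"=4, "weight"=6, "mortgage"=8, "room"=4, "pound"=5
Sum = 37, Count = 7
Average = 37/7 = 5.29
= avg=5.29, min=4, max=8


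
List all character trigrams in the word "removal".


Word: "removal" (length 7)
Number of trigrams = 7 - 3 + 1 = 5
  Position 0: "rem"
  Position 1: "emo"
  Position 2: "mov"
  Position 3: "ova"
  Position 4: "val"
Trigrams = "rem", "emo", "mov", "ova", "val"


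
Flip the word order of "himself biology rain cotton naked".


Original: "himself biology rain cotton naked"
Words (1..n): himself | biology | rain | cotton | naked
Reversed (n..1): naked | cotton | rain | biology | himself
Result = "naked cotton rain biology himself"


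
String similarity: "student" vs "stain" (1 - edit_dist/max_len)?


Word 1: "student" (length 7)
Word 2: "stain" (length 5)
One optimal edit sequence:
  1. keep 's'
  2. keep 't'
  3. delete 'u'  (+1)
  4. substitute 'd' -> 'a'  (+1)
  5. substitute 'e' -> 'i'  (+1)
  6. keep 'n'
  7. delete 't'  (+1)
Edit distance = 4
Max length = max(7, 5) = 7
Similarity = 1 - 4/7
= 0.4286


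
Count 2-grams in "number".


Word: "number" (length 6)
Number of 2-grams = length - 2 + 1 = 6 - 2 + 1
= 5


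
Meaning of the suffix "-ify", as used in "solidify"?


Suffix: -ify
Example: solidify = solid + -ify
Meaning = to make


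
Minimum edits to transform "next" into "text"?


Word 1: "next" (length 4)
Word 2: "text" (length 4)
One optimal edit sequence (insert/delete/substitute each cost 1):
  1. substitute 'n' -> 't'  (+1)
  2. keep 'e'
  3. keep 'x'
  4. keep 't'
Total edit operations: 1
Edit distance = 1


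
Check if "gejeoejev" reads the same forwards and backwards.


Word: "gejeoejev"
Reversed: "vejeoejeg"
Forward == Backward? gejeoejev != vejeoejeg
Palindrome = No


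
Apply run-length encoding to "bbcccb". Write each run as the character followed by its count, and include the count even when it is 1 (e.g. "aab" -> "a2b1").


String: "bbcccb"
Scanning for consecutive runs:
  'b' x 2
  'c' x 3
  'b' x 1
RLE = "b2c3b1"


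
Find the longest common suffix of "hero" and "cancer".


Word 1: "hero"
Word 2: "cancer"
Comparing from end:
  Pos -1: 'o' != 'r' (stop)
LCS = "" (length 0)


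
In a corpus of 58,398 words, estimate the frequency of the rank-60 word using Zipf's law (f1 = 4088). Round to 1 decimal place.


Zipf's law: f(r) = f(1) / r
f(1) = 4088
f(60) = 4088 / 60
= 68.1 occurrences


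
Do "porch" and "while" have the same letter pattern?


Pattern of "porch": [0, 1, 2, 3, 4]
Pattern of "while": [0, 1, 2, 3, 4]
Patterns match
Same pattern = Yes


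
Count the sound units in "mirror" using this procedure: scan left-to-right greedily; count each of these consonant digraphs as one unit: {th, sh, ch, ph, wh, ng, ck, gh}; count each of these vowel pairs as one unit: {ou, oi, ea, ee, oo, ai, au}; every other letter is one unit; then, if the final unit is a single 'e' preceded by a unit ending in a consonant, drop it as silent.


Word: "mirror" (6 letters)
Left-to-right scan:
  (1) 'm' (letter)
  (2) 'i' (letter)
  (3) 'r' (letter)
  (4) 'r' (letter)
  (5) 'o' (letter)
  (6) 'r' (letter)
Units from scan: 6
Sound units = 6 units


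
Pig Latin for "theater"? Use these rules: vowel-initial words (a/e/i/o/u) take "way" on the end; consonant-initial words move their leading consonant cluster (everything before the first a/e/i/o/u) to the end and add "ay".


Word: "theater"
Starts with consonant(s) → move to end, add 'ay'
Consonant cluster: "th"
Pig Latin = "eaterthay"


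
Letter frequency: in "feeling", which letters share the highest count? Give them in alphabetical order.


Word: "feeling"
Letter counts:
  'e': 2
  'f': 1
  'g': 1
  'i': 1
  'l': 1
  'n': 1
Maximum count = 2
Most frequent = 'e' (2 times each)


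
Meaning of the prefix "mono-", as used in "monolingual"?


Prefix: mono-
As in: monolingual -> mono- + lingual
Meaning = one


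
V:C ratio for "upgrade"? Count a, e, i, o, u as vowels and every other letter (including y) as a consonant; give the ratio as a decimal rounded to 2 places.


Word: "upgrade"
Vowels (a,e,i,o,u): 3
Consonants: 4
Ratio = 3/4
= 0.75


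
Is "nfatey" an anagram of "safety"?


Word 1: "safety" → sorted: aefsty
Word 2: "nfatey" → sorted: aefnty
Same letters? aefsty != aefnty
Anagram = No


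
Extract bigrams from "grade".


Word: "grade" (length 5)
Number of bigrams = 5 - 2 + 1 = 4
  Position 0: "gr"
  Position 1: "ra"
  Position 2: "ad"
  Position 3: "de"
Bigrams = "gr", "ra", "ad", "de"


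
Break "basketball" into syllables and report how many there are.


Word: "basketball"
Syllable breakdown: bas / ket / ball
Counting: 3 parts
= 3 syllables


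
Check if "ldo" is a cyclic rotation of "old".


Word: "old", Candidate: "ldo"
Method: check if candidate is substring of word+word
"oldold" contains "ldo"? Yes
Is rotation = Yes


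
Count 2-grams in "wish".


Word: "wish" (length 4)
Number of 2-grams = length - 2 + 1 = 4 - 2 + 1
= 3


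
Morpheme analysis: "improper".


Word: "improper"
Morphemes: im- + proper
Each morpheme carries meaning
= 2 morphemes


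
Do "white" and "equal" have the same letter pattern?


Pattern of "white": [0, 1, 2, 3, 4]
Pattern of "equal": [0, 1, 2, 3, 4]
Patterns match
Same pattern = Yes


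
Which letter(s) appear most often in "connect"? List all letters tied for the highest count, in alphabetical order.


Word: "connect"
Letter counts:
  'c': 2
  'e': 1
  'n': 2
  'o': 1
  't': 1
Maximum count = 2
Most frequent = 'c', 'n' (2 times each)


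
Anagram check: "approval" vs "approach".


Word 1: "approval" → sorted: aalopprv
Word 2: "approach" → sorted: aachoppr
Same letters? aalopprv != aachoppr
Anagram = No


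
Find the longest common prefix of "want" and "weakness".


Word 1: "want"
Word 2: "weakness"
Comparing from start:
  Pos 0: 'w' == 'w'
  Pos 1: 'a' != 'e' (stop)
LCP = "w" (length 1)


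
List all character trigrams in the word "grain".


Word: "grain" (length 5)
Number of trigrams = 5 - 3 + 1 = 3
  Position 0: "gra"
  Position 1: "rai"
  Position 2: "ain"
Trigrams = "gra", "rai", "ain"


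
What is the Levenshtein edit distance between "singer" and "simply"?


Word 1: "singer" (length 6)
Word 2: "simply" (length 6)
One optimal edit sequence (insert/delete/substitute each cost 1):
  1. keep 's'
  2. keep 'i'
  3. substitute 'n' -> 'm'  (+1)
  4. substitute 'g' -> 'p'  (+1)
  5. substitute 'e' -> 'l'  (+1)
  6. substitute 'r' -> 'y'  (+1)
Total edit operations: 4
Edit distance = 4


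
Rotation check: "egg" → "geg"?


Word: "egg", Candidate: "geg"
Method: check if candidate is substring of word+word
"eggegg" contains "geg"? Yes
Is rotation = Yes


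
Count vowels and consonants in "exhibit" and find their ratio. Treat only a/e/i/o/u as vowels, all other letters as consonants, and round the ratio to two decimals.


Word: "exhibit"
Vowels (a,e,i,o,u): 3
Consonants: 4
Ratio = 3/4
= 0.75


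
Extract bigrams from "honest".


Word: "honest" (length 6)
Number of bigrams = 6 - 2 + 1 = 5
  Position 0: "ho"
  Position 1: "on"
  Position 2: "ne"
  Position 3: "es"
  Position 4: "st"
Bigrams = "ho", "on", "ne", "es", "st"


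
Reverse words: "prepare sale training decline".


Original: "prepare sale training decline"
Words (1..n): prepare | sale | training | decline
Reversed (n..1): decline | training | sale | prepare
Result = "decline training sale prepare"


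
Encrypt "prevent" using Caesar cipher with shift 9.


Word: "prevent"
Shift: 9
Each letter → (letter + shift) mod 26:
  'p' (15) + 9 = 24 → 'y'
  'r' (17) + 9 = 0 → 'a'
  'e' (4) + 9 = 13 → 'n'
  'v' (21) + 9 = 4 → 'e'
  'e' (4) + 9 = 13 → 'n'
  'n' (13) + 9 = 22 → 'w'
  't' (19) + 9 = 2 → 'c'
Result = "yanenwc"


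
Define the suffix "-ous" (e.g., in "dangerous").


Suffix: -ous
Example: dangerous = danger + -ous
Meaning = having quality of


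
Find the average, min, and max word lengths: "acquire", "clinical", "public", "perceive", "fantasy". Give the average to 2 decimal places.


Lengths: "acquire"=7, "clinical"=8, "public"=6, "perceive"=8, "fantasy"=7
Sum = 36, Count = 5
Average = 36/5 = 7.20
= avg=7.20, min=6, max=8


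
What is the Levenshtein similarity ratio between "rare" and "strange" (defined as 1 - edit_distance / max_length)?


Word 1: "rare" (length 4)
Word 2: "strange" (length 7)
One optimal edit sequence:
  1. insert 's'  (+1)
  2. insert 't'  (+1)
  3. keep 'r'
  4. keep 'a'
  5. insert 'n'  (+1)
  6. substitute 'r' -> 'g'  (+1)
  7. keep 'e'
Edit distance = 4
Max length = max(4, 7) = 7
Similarity = 1 - 4/7
= 0.4286


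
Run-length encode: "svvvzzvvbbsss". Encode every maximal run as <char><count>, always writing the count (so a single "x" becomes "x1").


String: "svvvzzvvbbsss"
Scanning for consecutive runs:
  's' x 1
  'v' x 3
  'z' x 2
  'v' x 2
  'b' x 2
  's' x 3
RLE = "s1v3z2v2b2s3"


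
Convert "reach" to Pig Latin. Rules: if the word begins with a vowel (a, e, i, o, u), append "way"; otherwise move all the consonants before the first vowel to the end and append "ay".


Word: "reach"
Starts with consonant(s) → move to end, add 'ay'
Consonant cluster: "r"
Pig Latin = "eachray"


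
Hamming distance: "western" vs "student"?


Comparing character by character (same length = 7):
  Pos 0: 'w' vs 's' !=
  Pos 1: 'e' vs 't' !=
  Pos 2: 's' vs 'u' !=
  Pos 3: 't' vs 'd' !=
  Pos 4: 'e' vs 'e' =
  Pos 5: 'r' vs 'n' !=
  Pos 6: 'n' vs 't' !=
Hamming distance = 6


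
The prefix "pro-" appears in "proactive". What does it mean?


Prefix: pro-
As in: proactive -> pro- + active
Meaning = forward / in favor of


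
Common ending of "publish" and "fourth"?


Word 1: "publish"
Word 2: "fourth"
Comparing from end:
  Pos -1: 'h' == 'h'
  Pos -2: 's' != 't' (stop)
LCS = "h" (length 1)


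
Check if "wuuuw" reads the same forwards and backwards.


Word: "wuuuw"
Reversed: "wuuuw"
Forward == Backward? wuuuw == wuuuw
Palindrome = Yes


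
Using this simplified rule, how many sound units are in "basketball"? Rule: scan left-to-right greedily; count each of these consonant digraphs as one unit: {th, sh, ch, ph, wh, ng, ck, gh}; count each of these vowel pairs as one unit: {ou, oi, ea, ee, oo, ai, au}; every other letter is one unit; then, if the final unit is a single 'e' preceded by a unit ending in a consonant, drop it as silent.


Word: "basketball" (10 letters)
Left-to-right scan:
  (1) 'b' (letter)
  (2) 'a' (letter)
  (3) 's' (letter)
  (4) 'k' (letter)
  (5) 'e' (letter)
  (6) 't' (letter)
  (7) 'b' (letter)
  (8) 'a' (letter)
  (9) 'l' (letter)
  (10) 'l' (letter)
Units from scan: 10
Sound units = 10 units


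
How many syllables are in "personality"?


Word: "personality"
Syllable breakdown: per | son | al | i | ty
Counting: 5 parts
= 5 syllables


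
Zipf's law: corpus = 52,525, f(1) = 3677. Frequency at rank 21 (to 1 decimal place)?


Zipf's law: f(r) = f(1) / r
f(1) = 3677
f(21) = 3677 / 21
= 175.1 occurrences


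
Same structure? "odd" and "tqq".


Pattern of "odd": [0, 1, 1]
Pattern of "tqq": [0, 1, 1]
Patterns match
Same pattern = Yes


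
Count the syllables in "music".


Word: "music"
Syllable breakdown: mu · sic
Counting: 2 parts
= 2 syllables


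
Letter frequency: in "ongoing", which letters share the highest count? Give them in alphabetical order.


Word: "ongoing"
Letter counts:
  'g': 2
  'i': 1
  'n': 2
  'o': 2
Maximum count = 2
Most frequent = 'g', 'n', 'o' (2 times each)


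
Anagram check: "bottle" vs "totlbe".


Word 1: "bottle" → sorted: belott
Word 2: "totlbe" → sorted: belott
Same letters? belott == belott
Anagram = Yes


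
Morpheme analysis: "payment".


Word: "payment"
Morphemes: pay + -ment
Each morpheme carries meaning
= 2 morphemes


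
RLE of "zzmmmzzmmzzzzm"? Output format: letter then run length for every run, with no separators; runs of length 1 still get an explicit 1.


String: "zzmmmzzmmzzzzm"
Scanning for consecutive runs:
  'z' x 2
  'm' x 3
  'z' x 2
  'm' x 2
  'z' x 4
  'm' x 1
RLE = "z2m3z2m2z4m1"


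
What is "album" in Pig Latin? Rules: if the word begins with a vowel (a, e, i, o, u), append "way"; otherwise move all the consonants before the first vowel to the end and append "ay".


Word: "album"
Starts with vowel → add 'way'
Pig Latin = "albumway"


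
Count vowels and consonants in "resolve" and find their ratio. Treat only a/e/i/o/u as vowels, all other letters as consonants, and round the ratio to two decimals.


Word: "resolve"
Vowels (a,e,i,o,u): 3
Consonants: 4
Ratio = 3/4
= 0.75


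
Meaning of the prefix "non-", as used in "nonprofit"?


Prefix: non-
Example: nonprofit = non- + profit
Meaning = not


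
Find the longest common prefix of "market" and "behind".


Word 1: "market"
Word 2: "behind"
Comparing from start:
  Pos 0: 'm' != 'b' (stop)
LCP = "" (length 0)


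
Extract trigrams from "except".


Word: "except" (length 6)
Number of trigrams = 6 - 3 + 1 = 4
  Position 0: "exc"
  Position 1: "xce"
  Position 2: "cep"
  Position 3: "ept"
Trigrams = "exc", "xce", "cep", "ept"


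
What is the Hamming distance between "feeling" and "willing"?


Comparing character by character (same length = 7):
  Pos 0: 'f' vs 'w' !=
  Pos 1: 'e' vs 'i' !=
  Pos 2: 'e' vs 'l' !=
  Pos 3: 'l' vs 'l' =
  Pos 4: 'i' vs 'i' =
  Pos 5: 'n' vs 'n' =
  Pos 6: 'g' vs 'g' =
Hamming distance = 3


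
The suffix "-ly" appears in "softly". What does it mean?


Suffix: -ly
Example: softly = soft + -ly
Meaning = in a manner


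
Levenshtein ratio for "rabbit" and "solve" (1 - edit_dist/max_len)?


Word 1: "rabbit" (length 6)
Word 2: "solve" (length 5)
One optimal edit sequence:
  1. delete 'r'  (+1)
  2. substitute 'a' -> 's'  (+1)
  3. substitute 'b' -> 'o'  (+1)
  4. substitute 'b' -> 'l'  (+1)
  5. substitute 'i' -> 'v'  (+1)
  6. substitute 't' -> 'e'  (+1)
Edit distance = 6
Max length = max(6, 5) = 6
Similarity = 1 - 6/6
= 0.0000


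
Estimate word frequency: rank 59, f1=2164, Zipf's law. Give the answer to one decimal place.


Zipf's law: f(r) = f(1) / r
f(1) = 2164
f(59) = 2164 / 59
= 36.7 occurrences


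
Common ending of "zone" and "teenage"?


Word 1: "zone"
Word 2: "teenage"
Comparing from end:
  Pos -1: 'e' == 'e'
  Pos -2: 'n' != 'g' (stop)
LCS = "e" (length 1)


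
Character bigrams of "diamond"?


Word: "diamond" (length 7)
Number of bigrams = 7 - 2 + 1 = 6
  Position 0: "di"
  Position 1: "ia"
  Position 2: "am"
  Position 3: "mo"
  Position 4: "on"
  Position 5: "nd"
Bigrams = "di", "ia", "am", "mo", "on", "nd"


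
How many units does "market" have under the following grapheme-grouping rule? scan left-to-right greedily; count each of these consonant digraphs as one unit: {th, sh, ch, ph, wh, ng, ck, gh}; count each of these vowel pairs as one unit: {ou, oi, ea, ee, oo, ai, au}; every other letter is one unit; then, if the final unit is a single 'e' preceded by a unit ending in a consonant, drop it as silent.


Word: "market" (6 letters)
Left-to-right scan:
  [1] 'm' (letter)
  [2] 'a' (letter)
  [3] 'r' (letter)
  [4] 'k' (letter)
  [5] 'e' (letter)
  [6] 't' (letter)
Units from scan: 6
Sound units = 6 units


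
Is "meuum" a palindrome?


Word: "meuum"
Reversed: "muuem"
Forward == Backward? meuum != muuem
Palindrome = No


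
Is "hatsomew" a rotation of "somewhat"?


Word: "somewhat", Candidate: "hatsomew"
Method: check if candidate is substring of word+word
"somewhatsomewhat" contains "hatsomew"? Yes
Is rotation = Yes


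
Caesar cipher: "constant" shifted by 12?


Word: "constant"
Shift: 12
Each letter → (letter + shift) mod 26:
  'c' (2) + 12 = 14 → 'o'
  'o' (14) + 12 = 0 → 'a'
  'n' (13) + 12 = 25 → 'z'
  's' (18) + 12 = 4 → 'e'
  't' (19) + 12 = 5 → 'f'
  'a' (0) + 12 = 12 → 'm'
  'n' (13) + 12 = 25 → 'z'
  't' (19) + 12 = 5 → 'f'
Result = "oazefmzf"


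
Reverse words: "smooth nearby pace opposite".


Original: "smooth nearby pace opposite"
Words (1..n): smooth | nearby | pace | opposite
Reversed (n..1): opposite | pace | nearby | smooth
Result = "opposite pace nearby smooth"


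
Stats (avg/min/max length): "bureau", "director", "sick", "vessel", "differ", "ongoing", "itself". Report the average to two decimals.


Lengths: "bureau"=6, "director"=8, "sick"=4, "vessel"=6, "differ"=6, "ongoing"=7, "itself"=6
Sum = 43, Count = 7
Average = 43/7 = 6.14
= avg=6.14, min=4, max=8


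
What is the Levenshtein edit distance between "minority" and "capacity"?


Word 1: "minority" (length 8)
Word 2: "capacity" (length 8)
One optimal edit sequence (insert/delete/substitute each cost 1):
  1. substitute 'm' -> 'c'  (+1)
  2. substitute 'i' -> 'a'  (+1)
  3. substitute 'n' -> 'p'  (+1)
  4. substitute 'o' -> 'a'  (+1)
  5. substitute 'r' -> 'c'  (+1)
  6. keep 'i'
  7. keep 't'
  8. keep 'y'
Total edit operations: 5
Edit distance = 5


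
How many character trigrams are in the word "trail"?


Word: "trail" (length 5)
Number of 3-grams = length - 3 + 1 = 5 - 3 + 1
= 3


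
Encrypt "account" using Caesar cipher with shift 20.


Word: "account"
Shift: 20
Each letter → (letter + shift) mod 26:
  'a' (0) + 20 = 20 → 'u'
  'c' (2) + 20 = 22 → 'w'
  'c' (2) + 20 = 22 → 'w'
  'o' (14) + 20 = 8 → 'i'
  'u' (20) + 20 = 14 → 'o'
  'n' (13) + 20 = 7 → 'h'
  't' (19) + 20 = 13 → 'n'
Result = "uwwiohn"


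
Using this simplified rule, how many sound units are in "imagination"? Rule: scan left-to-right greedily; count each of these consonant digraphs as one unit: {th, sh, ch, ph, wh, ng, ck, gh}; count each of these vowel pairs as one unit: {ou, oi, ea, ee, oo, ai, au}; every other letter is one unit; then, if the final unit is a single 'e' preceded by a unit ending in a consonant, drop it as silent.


Word: "imagination" (11 letters)
Left-to-right scan:
  1. 'i' (letter)
  2. 'm' (letter)
  3. 'a' (letter)
  4. 'g' (letter)
  5. 'i' (letter)
  6. 'n' (letter)
  7. 'a' (letter)
  8. 't' (letter)
  9. 'i' (letter)
  10. 'o' (letter)
  11. 'n' (letter)
Units from scan: 11
Sound units = 11 units


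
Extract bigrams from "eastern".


Word: "eastern" (length 7)
Number of bigrams = 7 - 2 + 1 = 6
  Position 0: "ea"
  Position 1: "as"
  Position 2: "st"
  Position 3: "te"
  Position 4: "er"
  Position 5: "rn"
Bigrams = "ea", "as", "st", "te", "er", "rn"


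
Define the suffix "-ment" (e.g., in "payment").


Suffix: -ment
As in: payment -> pay + -ment
Meaning = result of action


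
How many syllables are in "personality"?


Word: "personality"
Syllable breakdown: per-son-al-i-ty
Counting: 5 parts
= 5 syllables


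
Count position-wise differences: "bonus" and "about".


Comparing character by character (same length = 5):
  Pos 0: 'b' vs 'a' !=
  Pos 1: 'o' vs 'b' !=
  Pos 2: 'n' vs 'o' !=
  Pos 3: 'u' vs 'u' =
  Pos 4: 's' vs 't' !=
Hamming distance = 4


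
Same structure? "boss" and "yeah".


Pattern of "boss": [0, 1, 2, 2]
Pattern of "yeah": [0, 1, 2, 3]
Patterns do not match
Same pattern = No


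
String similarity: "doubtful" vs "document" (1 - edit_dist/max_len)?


Word 1: "doubtful" (length 8)
Word 2: "document" (length 8)
One optimal edit sequence:
  1. keep 'd'
  2. keep 'o'
  3. substitute 'u' -> 'c'  (+1)
  4. substitute 'b' -> 'u'  (+1)
  5. substitute 't' -> 'm'  (+1)
  6. substitute 'f' -> 'e'  (+1)
  7. substitute 'u' -> 'n'  (+1)
  8. substitute 'l' -> 't'  (+1)
Edit distance = 6
Max length = max(8, 8) = 8
Similarity = 1 - 6/8
= 0.2500


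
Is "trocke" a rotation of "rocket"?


Word: "rocket", Candidate: "trocke"
Method: check if candidate is substring of word+word
"rocketrocket" contains "trocke"? Yes
Is rotation = Yes


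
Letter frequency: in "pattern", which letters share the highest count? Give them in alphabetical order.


Word: "pattern"
Letter counts:
  'a': 1
  'e': 1
  'n': 1
  'p': 1
  'r': 1
  't': 2
Maximum count = 2
Most frequent = 't' (2 times each)


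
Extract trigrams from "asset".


Word: "asset" (length 5)
Number of trigrams = 5 - 3 + 1 = 3
  Position 0: "ass"
  Position 1: "sse"
  Position 2: "set"
Trigrams = "ass", "sse", "set"


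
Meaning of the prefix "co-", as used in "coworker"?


Prefix: co-
As in: coworker -> co- + worker
Meaning = together


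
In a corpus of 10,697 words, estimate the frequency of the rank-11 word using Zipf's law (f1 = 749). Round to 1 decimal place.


Zipf's law: f(r) = f(1) / r
f(1) = 749
f(11) = 749 / 11
= 68.1 occurrences


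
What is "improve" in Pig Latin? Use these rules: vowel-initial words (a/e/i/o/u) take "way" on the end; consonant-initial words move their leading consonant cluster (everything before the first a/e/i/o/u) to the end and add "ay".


Word: "improve"
Starts with vowel → add 'way'
Pig Latin = "improveway"


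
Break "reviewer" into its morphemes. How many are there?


Word: "reviewer"
Morphemes: re- + view + -er
Each morpheme carries meaning
= 3 morphemes


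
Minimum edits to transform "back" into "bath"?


Word 1: "back" (length 4)
Word 2: "bath" (length 4)
One optimal edit sequence (insert/delete/substitute each cost 1):
  1. keep 'b'
  2. keep 'a'
  3. substitute 'c' -> 't'  (+1)
  4. substitute 'k' -> 'h'  (+1)
Total edit operations: 2
Edit distance = 2


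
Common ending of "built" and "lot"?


Word 1: "built"
Word 2: "lot"
Comparing from end:
  Pos -1: 't' == 't'
  Pos -2: 'l' != 'o' (stop)
LCS = "t" (length 1)


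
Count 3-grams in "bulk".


Word: "bulk" (length 4)
Number of 3-grams = length - 3 + 1 = 4 - 3 + 1
= 2


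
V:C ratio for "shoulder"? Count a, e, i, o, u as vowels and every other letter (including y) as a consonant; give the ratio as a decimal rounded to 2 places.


Word: "shoulder"
Vowels (a,e,i,o,u): 3
Consonants: 5
Ratio = 3/5
= 0.60


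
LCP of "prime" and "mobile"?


Word 1: "prime"
Word 2: "mobile"
Comparing from start:
  Pos 0: 'p' != 'm' (stop)
LCP = "" (length 0)


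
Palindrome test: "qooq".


Word: "qooq"
Reversed: "qooq"
Forward == Backward? qooq == qooq
Palindrome = Yes


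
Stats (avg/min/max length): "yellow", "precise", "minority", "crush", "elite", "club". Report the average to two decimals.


Lengths: "yellow"=6, "precise"=7, "minority"=8, "crush"=5, "elite"=5, "club"=4
Sum = 35, Count = 6
Average = 35/6 = 5.83
= avg=5.83, min=4, max=8


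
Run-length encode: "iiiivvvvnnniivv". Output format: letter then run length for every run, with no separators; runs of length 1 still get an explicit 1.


String: "iiiivvvvnnniivv"
Scanning for consecutive runs:
  'i' x 4
  'v' x 4
  'n' x 3
  'i' x 2
  'v' x 2
RLE = "i4v4n3i2v2"


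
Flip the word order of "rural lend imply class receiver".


Original: "rural lend imply class receiver"
Words (1..n): rural | lend | imply | class | receiver
Reversed (n..1): receiver | class | imply | lend | rural
Result = "receiver class imply lend rural"


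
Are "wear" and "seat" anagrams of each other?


Word 1: "wear" → sorted: aerw
Word 2: "seat" → sorted: aest
Same letters? aerw != aest
Anagram = No


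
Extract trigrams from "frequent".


Word: "frequent" (length 8)
Number of trigrams = 8 - 3 + 1 = 6
  Position 0: "fre"
  Position 1: "req"
  Position 2: "equ"
  Position 3: "que"
  Position 4: "uen"
  Position 5: "ent"
Trigrams = "fre", "req", "equ", "que", "uen", "ent"


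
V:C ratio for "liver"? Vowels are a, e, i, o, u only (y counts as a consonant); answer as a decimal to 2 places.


Word: "liver"
Vowels (a,e,i,o,u): 2
Consonants: 3
Ratio = 2/3
= 0.67


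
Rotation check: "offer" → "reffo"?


Word: "offer", Candidate: "reffo"
Method: check if candidate is substring of word+word
"offeroffer" contains "reffo"? No
Is rotation = No


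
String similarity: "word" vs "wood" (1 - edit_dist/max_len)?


Word 1: "word" (length 4)
Word 2: "wood" (length 4)
One optimal edit sequence:
  1. keep 'w'
  2. keep 'o'
  3. substitute 'r' -> 'o'  (+1)
  4. keep 'd'
Edit distance = 1
Max length = max(4, 4) = 4
Similarity = 1 - 1/4
= 0.7500


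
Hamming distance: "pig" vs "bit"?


Comparing character by character (same length = 3):
  Pos 0: 'p' vs 'b' !=
  Pos 1: 'i' vs 'i' =
  Pos 2: 'g' vs 't' !=
Hamming distance = 2
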